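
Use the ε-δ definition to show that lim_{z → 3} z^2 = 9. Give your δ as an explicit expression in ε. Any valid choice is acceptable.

δ = min(2, ε/8)

Suppose ε > 0. We seek δ > 0 with 0 < |z − 3| < δ ⇒ |z^2 − 9| < ε.
Factor: z^2 − 9 = (z − 3)(z + 3), so |z^2 − 9| = |z − 3|·|z + 3|.
Restrict δ ≤ 2. Then |z − 3| < 2 gives |z| < 5, so by the triangle inequality |z + 3| ≤ 5 + 3 = 8.
Hence |z^2 − 9| ≤ 8|z − 3|, which is < ε once |z − 3| < ε/8.
Take δ = min(2, ε/8). If 0 < |z − 3| < δ then both bounds hold and |z^2 − 9| ≤ 8|z − 3| < 8·(ε/8) = ε.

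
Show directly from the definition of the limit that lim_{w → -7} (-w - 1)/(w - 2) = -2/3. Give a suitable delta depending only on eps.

delta = min(9/2, (27/2)eps)

Fix eps > 0. We want delta > 0 with 0 < |w + 7| < delta ⇒ |(-w - 1)/(w - 2) + 2/3| < eps.
Combining over a common denominator, (-w - 1)/(w - 2) + 2/3 = [(-w - 1)·(-9) − 6·(w - 2)] / [(-9)·(w - 2)] = 3(w + 7) / ((-9)(w - 2)).
So |(-w - 1)/(w - 2) + 2/3| = 3|w + 7| / (9·|w − 2|).
Restrict delta ≤ 9/2. Then |w + 7| < 9/2 gives |w − 2| = |(w + 7) + (-9)| ≥ 9 − 9/2 = 9/2.
Hence |(-w - 1)/(w - 2) + 2/3| < 3|w + 7|/(9·(9/2)) = (2/27)|w + 7|, which is < eps once |w + 7| < (27/2)eps.
Take delta = min(9/2, (27/2)eps). Then 0 < |w + 7| < delta forces both bounds, so |(-w - 1)/(w - 2) + 2/3| < eps.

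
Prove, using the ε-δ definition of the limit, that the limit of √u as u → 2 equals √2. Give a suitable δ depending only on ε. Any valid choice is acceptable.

δ = min(2, √2·ε)

Let ε > 0. We want δ > 0 such that 0 < |u − 2| < δ implies |√u − √2| < ε.
Rationalise: √u − √2 = (u − 2)/(√u + √2), so |√u − √2| = |u − 2|/(√u + √2).
Restrict δ ≤ 2 so that |u − 2| < 2 forces u > 0, and then √u + √2 > √2.
Hence |√u − √2| < |u − 2|/√2, which is < ε once |u − 2| < √2·ε.
Take δ = min(2, √2·ε). If 0 < |u − 2| < δ then u > 0 and |√u − √2| < |u − 2|/√2 < ε.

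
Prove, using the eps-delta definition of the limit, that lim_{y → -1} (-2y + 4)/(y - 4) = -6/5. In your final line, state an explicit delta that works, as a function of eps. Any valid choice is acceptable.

delta = min(5/2, (25/8)eps)

Let eps > 0 be given. We want delta > 0 with 0 < |y + 1| < delta ⇒ |(-2y + 4)/(y - 4) + 6/5| < eps.
Combining over a common denominator, (-2y + 4)/(y - 4) + 6/5 = [(-2y + 4)·(-5) − 6·(y - 4)] / [(-5)·(y - 4)] = 4(y + 1) / ((-5)(y - 4)).
So |(-2y + 4)/(y - 4) + 6/5| = 4|y + 1| / (5·|y − 4|).
Require delta ≤ 5/2, so |y − 4| ≥ |-5| − |y + 1| > 5 − 5/2 = 5/2.
Hence |(-2y + 4)/(y - 4) + 6/5| < 4|y + 1|/(5·(5/2)) = (8/25)|y + 1|, which is < eps once |y + 1| < (25/8)eps.
Take delta = min(5/2, (25/8)eps). Then 0 < |y + 1| < delta forces both bounds, so |(-2y + 4)/(y - 4) + 6/5| < eps.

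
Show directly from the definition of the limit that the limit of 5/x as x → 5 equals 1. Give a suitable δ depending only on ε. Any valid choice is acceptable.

Suppose ε > 0. We seek δ > 0 such that 0 < |x − 5| < δ implies |5/x − 1| < ε.
|5/x − 1| = 5·|5 − x|/(5·|x|) = 5|x − 5|/(5|x|).
Require δ ≤ 5/2 so that |x| > 5 − 5/2 = 5/2, hence 5|x| > 25/2.
Then |5/x − 1| < 5|x − 5|/(25/2), which is < ε when |x − 5| < (5/2)ε.
Take δ = min(5/2, (5/2)ε). Then 0 < |x − 5| < δ gives both |x − 5| < 5/2 and |x − 5| < (5/2)ε, so |5/x − 1| < ε.

δ = min(5/2, (5/2)ε)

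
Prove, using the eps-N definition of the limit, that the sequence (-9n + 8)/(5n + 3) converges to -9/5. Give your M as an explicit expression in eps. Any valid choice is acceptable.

Let eps > 0. For n ≥ 1, |(-9n + 8)/(5n + 3) + 9/5| = |67|/(5(5n + 3)) = 67/(5(5n + 3)).
Since 5n + 3 ≥ 5n for n ≥ 1, this is ≤ 67/(5·5n) = (67/25)/n.
So |(-9n + 8)/(5n + 3) + 9/5| < eps whenever n > (67/25)/eps.
Take M = (67/25)/eps. If n > M then |(-9n + 8)/(5n + 3) + 9/5| ≤ (67/25)/n < eps.

M = (67/25)/eps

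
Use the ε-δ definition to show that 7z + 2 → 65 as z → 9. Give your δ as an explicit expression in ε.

δ = ε/7

Let ε > 0. We need δ > 0 so that 0 < |z − 9| < δ implies |(7z + 2) − 65| < ε.
|(7z + 2) − 65| = |7z - 63| = 7|z − 9|.
Thus it suffices that |z − 9| < ε/7.
Take δ = ε/7. If 0 < |z − 9| < δ then |(7z + 2) − 65| = 7|z − 9| < 7·(ε/7) = ε.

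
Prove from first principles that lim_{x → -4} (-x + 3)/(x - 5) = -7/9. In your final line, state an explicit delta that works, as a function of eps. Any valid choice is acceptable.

Suppose eps > 0. We want delta > 0 with 0 < |x + 4| < delta ⇒ |(-x + 3)/(x - 5) + 7/9| < eps.
Combining over a common denominator, (-x + 3)/(x - 5) + 7/9 = [(-x + 3)·(-9) − 7·(x - 5)] / [(-9)·(x - 5)] = 2(x + 4) / ((-9)(x - 5)).
So |(-x + 3)/(x - 5) + 7/9| = 2|x + 4| / (9·|x − 5|).
Require delta ≤ 9/2, so |x − 5| ≥ |-9| − |x + 4| > 9 − 9/2 = 9/2.
Hence |(-x + 3)/(x - 5) + 7/9| < 2|x + 4|/(9·(9/2)) = (4/81)|x + 4|, which is < eps once |x + 4| < (81/4)eps.
Take delta = min(9/2, (81/4)eps). Then 0 < |x + 4| < delta forces both bounds, so |(-x + 3)/(x - 5) + 7/9| < eps.

delta = min(9/2, (81/4)eps)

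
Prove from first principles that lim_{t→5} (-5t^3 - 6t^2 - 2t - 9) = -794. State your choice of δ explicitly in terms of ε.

δ = min(1, ε/523)

Suppose ε > 0. We want δ > 0 such that 0 < |t − 5| < δ implies |(-5t^3 - 6t^2 - 2t - 9) + 794| < ε.
(-5t^3 - 6t^2 - 2t - 9) + 794 = -5t^3 - 6t^2 - 2t + 785 = (t − 5)(-5t^2 - 31t - 157).
So |(-5t^3 - 6t^2 - 2t - 9) + 794| = |t − 5|·|-5t^2 - 31t - 157|.
Require δ ≤ 1. Then |t − 5| < 1 gives |t| < 6, and by the triangle inequality |-5t^2 - 31t - 157| ≤ 5·6^2 + 31·6 + 157 = 523.
Hence |(-5t^3 - 6t^2 - 2t - 9) + 794| ≤ 523|t − 5| < ε provided |t − 5| < ε/523.
Choosing δ = min(1, ε/523) ensures both conditions, hence |(-5t^3 - 6t^2 - 2t - 9) + 794| < ε.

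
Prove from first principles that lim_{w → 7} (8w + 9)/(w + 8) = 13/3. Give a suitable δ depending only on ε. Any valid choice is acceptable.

δ = min(15/2, (45/22)ε)

Let ε > 0. We want δ > 0 with 0 < |w − 7| < δ ⇒ |(8w + 9)/(w + 8) − (13/3)| < ε.
Combining over a common denominator, (8w + 9)/(w + 8) − (13/3) = [(8w + 9)·15 − 65·(w + 8)] / [15·(w + 8)] = 55(w − 7) / (15(w + 8)).
So |(8w + 9)/(w + 8) − (13/3)| = 55|w − 7| / (15·|w + 8|).
Restrict δ ≤ 15/2. Then |w − 7| < 15/2 gives |w + 8| = |(w − 7) + 15| ≥ 15 − 15/2 = 15/2.
Hence |(8w + 9)/(w + 8) − (13/3)| < 55|w − 7|/(15·(15/2)) = (22/45)|w − 7|, which is < ε once |w − 7| < (45/22)ε.
Take δ = min(15/2, (45/22)ε). Then 0 < |w − 7| < δ forces both bounds, so |(8w + 9)/(w + 8) − (13/3)| < ε.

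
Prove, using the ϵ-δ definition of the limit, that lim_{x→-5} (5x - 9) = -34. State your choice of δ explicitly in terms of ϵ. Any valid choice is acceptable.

δ = ϵ/5

Let ϵ > 0. We need δ > 0 so that 0 < |x + 5| < δ implies |(5x - 9) + 34| < ϵ.
Since (5x - 9) + 34 = 5(x + 5), we have |(5x - 9) + 34| = 5|x + 5|.
Thus it suffices that |x + 5| < ϵ/5.
Choosing δ = ϵ/5 gives |(5x - 9) + 34| = 5|x + 5| < ϵ whenever |x + 5| < δ.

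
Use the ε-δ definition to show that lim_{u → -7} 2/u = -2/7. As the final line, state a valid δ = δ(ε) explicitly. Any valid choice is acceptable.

δ = min(7/2, (49/4)ε)

Let ε > 0. We seek δ > 0 such that 0 < |u + 7| < δ implies |2/u + 2/7| < ε.
|2/u + 2/7| = 2·|-7 − u|/(7·|u|) = 2|u + 7|/(7|u|).
Require δ ≤ 7/2 so that |u| > 7 − 7/2 = 7/2, hence 7|u| > 49/2.
Then |2/u + 2/7| < 2|u + 7|/(49/2), which is < ε when |u + 7| < (49/4)ε.
Take δ = min(7/2, (49/4)ε). Then 0 < |u + 7| < δ gives both |u + 7| < 7/2 and |u + 7| < (49/4)ε, so |2/u + 2/7| < ε.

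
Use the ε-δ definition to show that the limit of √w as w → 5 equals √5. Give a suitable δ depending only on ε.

Fix ε > 0. We want δ > 0 such that 0 < |w − 5| < δ implies |√w − √5| < ε.
Multiplying by the conjugate, |√w − √5| = |w − 5|/(√w + √5).
Restrict δ ≤ 5 so that |w − 5| < 5 forces w > 0, and then √w + √5 > √5.
Hence |√w − √5| < |w − 5|/√5, which is < ε once |w − 5| < √5·ε.
Take δ = min(5, √5·ε). If 0 < |w − 5| < δ then w > 0 and |√w − √5| < |w − 5|/√5 < ε.

δ = min(5, √5·ε)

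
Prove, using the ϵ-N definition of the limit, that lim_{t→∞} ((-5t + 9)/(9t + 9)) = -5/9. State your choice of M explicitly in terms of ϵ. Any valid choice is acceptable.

Suppose ϵ > 0. We seek M > 0 such that t > M implies |(-5t + 9)/(9t + 9) + 5/9| < ϵ.
(-5t + 9)/(9t + 9) + 5/9 = (9(-5t + 9) − (-5)(9t + 9)) / (9(9t + 9)) = 126/(9(9t + 9)).
For t > 0 we have 9t + 9 > 9t, so |(-5t + 9)/(9t + 9) + 5/9| = 126/(9(9t + 9)) < 126/(9·9t) = (14/9)/t.
Thus |(-5t + 9)/(9t + 9) + 5/9| < ϵ whenever t > (14/9)/ϵ.
Take M = (14/9)/ϵ. If t > M then |(-5t + 9)/(9t + 9) + 5/9| < (14/9)/t < ϵ.

M = (14/9)/ϵ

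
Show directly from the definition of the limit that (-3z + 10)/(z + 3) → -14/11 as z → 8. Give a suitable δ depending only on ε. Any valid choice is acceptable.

δ = min(11/2, (121/38)ε)

Suppose ε > 0. We want δ > 0 with 0 < |z − 8| < δ ⇒ |(-3z + 10)/(z + 3) + 14/11| < ε.
Combining over a common denominator, (-3z + 10)/(z + 3) + 14/11 = [(-3z + 10)·11 − (-14)·(z + 3)] / [11·(z + 3)] = -19(z − 8) / (11(z + 3)).
So |(-3z + 10)/(z + 3) + 14/11| = 19|z − 8| / (11·|z + 3|).
Require δ ≤ 11/2, so |z + 3| ≥ |11| − |z − 8| > 11 − 11/2 = 11/2.
Hence |(-3z + 10)/(z + 3) + 14/11| < 19|z − 8|/(11·(11/2)) = (38/121)|z − 8|, which is < ε once |z − 8| < (121/38)ε.
Take δ = min(11/2, (121/38)ε). Then 0 < |z − 8| < δ forces both bounds, so |(-3z + 10)/(z + 3) + 14/11| < ε.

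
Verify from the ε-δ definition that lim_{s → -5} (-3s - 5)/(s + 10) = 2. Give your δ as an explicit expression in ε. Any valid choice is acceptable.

Suppose ε > 0. We want δ > 0 with 0 < |s + 5| < δ ⇒ |(-3s - 5)/(s + 10) − 2| < ε.
Combining over a common denominator, (-3s - 5)/(s + 10) − 2 = [(-3s - 5)·5 − 10·(s + 10)] / [5·(s + 10)] = -25(s + 5) / (5(s + 10)).
So |(-3s - 5)/(s + 10) − 2| = 25|s + 5| / (5·|s + 10|).
Require δ ≤ 5/2, so |s + 10| ≥ |5| − |s + 5| > 5 − 5/2 = 5/2.
Hence |(-3s - 5)/(s + 10) − 2| < 25|s + 5|/(5·(5/2)) = 2|s + 5|, which is < ε once |s + 5| < (1/2)ε.
Take δ = min(5/2, (1/2)ε). Then 0 < |s + 5| < δ forces both bounds, so |(-3s - 5)/(s + 10) − 2| < ε.

δ = min(5/2, (1/2)ε)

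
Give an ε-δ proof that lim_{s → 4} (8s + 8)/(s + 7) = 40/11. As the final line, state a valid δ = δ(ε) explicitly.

δ = min(11/2, (121/96)ε)

Let ε > 0 be given. We want δ > 0 with 0 < |s − 4| < δ ⇒ |(8s + 8)/(s + 7) − (40/11)| < ε.
Combining over a common denominator, (8s + 8)/(s + 7) − (40/11) = [(8s + 8)·11 − 40·(s + 7)] / [11·(s + 7)] = 48(s − 4) / (11(s + 7)).
So |(8s + 8)/(s + 7) − (40/11)| = 48|s − 4| / (11·|s + 7|).
Require δ ≤ 11/2, so |s + 7| ≥ |11| − |s − 4| > 11 − 11/2 = 11/2.
Hence |(8s + 8)/(s + 7) − (40/11)| < 48|s − 4|/(11·(11/2)) = (96/121)|s − 4|, which is < ε once |s − 4| < (121/96)ε.
Take δ = min(11/2, (121/96)ε). Then 0 < |s − 4| < δ forces both bounds, so |(8s + 8)/(s + 7) − (40/11)| < ε.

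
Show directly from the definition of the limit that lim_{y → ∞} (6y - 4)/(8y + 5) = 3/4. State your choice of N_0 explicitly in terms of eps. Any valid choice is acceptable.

N_0 = (31/32)/eps

Suppose eps > 0. We seek N_0 > 0 such that y > N_0 implies |(6y - 4)/(8y + 5) − (3/4)| < eps.
(6y - 4)/(8y + 5) − (3/4) = (8(6y - 4) − 6(8y + 5)) / (8(8y + 5)) = -62/(8(8y + 5)).
For y > 0 we have 8y + 5 > 8y, so |(6y - 4)/(8y + 5) − (3/4)| = 62/(8(8y + 5)) < 62/(8·8y) = (31/32)/y.
Thus |(6y - 4)/(8y + 5) − (3/4)| < eps whenever y > (31/32)/eps.
Take N_0 = (31/32)/eps. If y > N_0 then |(6y - 4)/(8y + 5) − (3/4)| < (31/32)/y < eps.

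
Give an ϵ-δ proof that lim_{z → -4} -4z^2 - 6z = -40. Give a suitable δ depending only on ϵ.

δ = min(1, ϵ/30)

Let ϵ > 0. We want δ > 0 such that 0 < |z + 4| < δ implies |(-4z^2 - 6z) + 40| < ϵ.
(-4z^2 - 6z) + 40 = -4z^2 - 6z + 40 = (z + 4)(-4z + 10).
So |(-4z^2 - 6z) + 40| = |z + 4|·|-4z + 10|.
Require δ ≤ 1. Then |z + 4| < 1 gives |z| < 5, and by the triangle inequality |-4z + 10| ≤ 4·5 + 10 = 30.
Hence |(-4z^2 - 6z) + 40| ≤ 30|z + 4| < ϵ provided |z + 4| < ϵ/30.
Choosing δ = min(1, ϵ/30) ensures both conditions, hence |(-4z^2 - 6z) + 40| < ϵ.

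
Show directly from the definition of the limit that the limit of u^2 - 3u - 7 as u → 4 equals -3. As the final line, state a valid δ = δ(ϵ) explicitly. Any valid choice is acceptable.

Suppose ϵ > 0. We want δ > 0 such that 0 < |u − 4| < δ implies |(u^2 - 3u - 7) + 3| < ϵ.
(u^2 - 3u - 7) + 3 = u^2 - 3u - 4 = (u − 4)(u + 1).
So |(u^2 - 3u - 7) + 3| = |u − 4|·|u + 1|.
Require δ ≤ 1. Then |u − 4| < 1 gives |u| < 5, and by the triangle inequality |u + 1| ≤ 5 + 1 = 6.
Hence |(u^2 - 3u - 7) + 3| ≤ 6|u − 4| < ϵ provided |u − 4| < ϵ/6.
Take δ = min(1, ϵ/6). Then 0 < |u − 4| < δ gives both |u − 4| < 1 and |u − 4| < ϵ/6, so |(u^2 - 3u - 7) + 3| < ϵ.

δ = min(1, ϵ/6)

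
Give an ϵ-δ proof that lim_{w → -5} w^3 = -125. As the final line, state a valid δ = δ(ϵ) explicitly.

δ = min(1, ϵ/91)

Fix ϵ > 0. We seek δ > 0 with 0 < |w + 5| < δ ⇒ |w^3 + 125| < ϵ.
Factor: w^3 + 125 = (w + 5)(w^2 - 5w + 25), so |w^3 + 125| = |w + 5|·|w^2 - 5w + 25|.
Impose δ ≤ 1 so that |w| < 6; then |w^2 - 5w + 25| ≤ 91.
Hence |w^3 + 125| ≤ 91|w + 5|, which is < ϵ once |w + 5| < ϵ/91.
Take δ = min(1, ϵ/91). If 0 < |w + 5| < δ then both bounds hold and |w^3 + 125| ≤ 91|w + 5| < 91·(ϵ/91) = ϵ.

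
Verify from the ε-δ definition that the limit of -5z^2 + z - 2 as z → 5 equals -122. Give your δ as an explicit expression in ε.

δ = min(2, ε/59)

Fix ε > 0. We want δ > 0 such that 0 < |z − 5| < δ implies |(-5z^2 + z - 2) + 122| < ε.
(-5z^2 + z - 2) + 122 = -5z^2 + z + 120 = (z − 5)(-5z - 24).
So |(-5z^2 + z - 2) + 122| = |z − 5|·|-5z - 24|.
Assume first that |z − 5| < 2, so |z| < 7. Then |-5z - 24| ≤ 5·7 + 24 = 59.
Hence |(-5z^2 + z - 2) + 122| ≤ 59|z − 5| < ε provided |z − 5| < ε/59.
Take δ = min(2, ε/59). Then 0 < |z − 5| < δ gives both |z − 5| < 2 and |z − 5| < ε/59, so |(-5z^2 + z - 2) + 122| < ε.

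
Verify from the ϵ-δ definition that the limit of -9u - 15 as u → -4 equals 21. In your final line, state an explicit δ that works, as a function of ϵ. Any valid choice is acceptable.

Fix ϵ > 0. We need δ > 0 so that 0 < |u + 4| < δ implies |(-9u - 15) − 21| < ϵ.
Since (-9u - 15) − 21 = -9(u + 4), we have |(-9u - 15) − 21| = 9|u + 4|.
Thus it suffices that |u + 4| < ϵ/9.
Choosing δ = ϵ/9 gives |(-9u - 15) − 21| = 9|u + 4| < ϵ whenever |u + 4| < δ.

δ = ϵ/9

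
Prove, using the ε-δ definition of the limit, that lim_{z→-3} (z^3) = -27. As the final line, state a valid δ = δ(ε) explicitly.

Fix ε > 0. We seek δ > 0 with 0 < |z + 3| < δ ⇒ |z^3 + 27| < ε.
Factor: z^3 + 27 = (z + 3)(z^2 - 3z + 9), so |z^3 + 27| = |z + 3|·|z^2 - 3z + 9|.
Restrict δ ≤ 2. Then |z + 3| < 2 gives |z| < 5, so by the triangle inequality |z^2 - 3z + 9| ≤ 5^2 + 3·5 + 9 = 49.
Hence |z^3 + 27| ≤ 49|z + 3|, which is < ε once |z + 3| < ε/49.
Take δ = min(2, ε/49). If 0 < |z + 3| < δ then both bounds hold and |z^3 + 27| ≤ 49|z + 3| < 49·(ε/49) = ε.

δ = min(2, ε/49)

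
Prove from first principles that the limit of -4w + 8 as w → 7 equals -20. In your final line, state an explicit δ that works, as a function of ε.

δ = ε/4

Let ε > 0. We need δ > 0 so that 0 < |w − 7| < δ implies |(-4w + 8) + 20| < ε.
|(-4w + 8) + 20| = |-4w + 28| = 4|w − 7|.
So 4|w − 7| < ε exactly when |w − 7| < ε/4.
Take δ = ε/4. If 0 < |w − 7| < δ then |(-4w + 8) + 20| = 4|w − 7| < 4·(ε/4) = ε.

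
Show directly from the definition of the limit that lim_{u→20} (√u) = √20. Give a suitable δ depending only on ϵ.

δ = min(20, √20·ϵ)

Suppose ϵ > 0. We want δ > 0 such that 0 < |u − 20| < δ implies |√u − √20| < ϵ.
Rationalise: √u − √20 = (u − 20)/(√u + √20), so |√u − √20| = |u − 20|/(√u + √20).
Restrict δ ≤ 20 so that |u − 20| < 20 forces u > 0, and then √u + √20 > √20.
Hence |√u − √20| < |u − 20|/√20, which is < ϵ once |u − 20| < √20·ϵ.
Take δ = min(20, √20·ϵ). If 0 < |u − 20| < δ then u > 0 and |√u − √20| < |u − 20|/√20 < ϵ.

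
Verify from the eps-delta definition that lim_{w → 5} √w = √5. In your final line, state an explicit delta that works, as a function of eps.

Suppose eps > 0. We want delta > 0 such that 0 < |w − 5| < delta implies |√w − √5| < eps.
Multiplying by the conjugate, |√w − √5| = |w − 5|/(√w + √5).
Restrict delta ≤ 5 so that |w − 5| < 5 forces w > 0, and then √w + √5 > √5.
Hence |√w − √5| < |w − 5|/√5, which is < eps once |w − 5| < √5·eps.
Take delta = min(5, √5·eps). If 0 < |w − 5| < delta then w > 0 and |√w − √5| < |w − 5|/√5 < eps.

delta = min(5, √5·eps)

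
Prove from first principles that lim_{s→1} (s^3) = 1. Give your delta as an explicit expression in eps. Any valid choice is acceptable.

delta = min(1, eps/7)

Let eps > 0 be given. We seek delta > 0 with 0 < |s − 1| < delta ⇒ |s^3 − 1| < eps.
Factor: s^3 − 1 = (s − 1)(s^2 + s + 1), so |s^3 − 1| = |s − 1|·|s^2 + s + 1|.
Impose delta ≤ 1 so that |s| < 2; then |s^2 + s + 1| ≤ 7.
Hence |s^3 − 1| ≤ 7|s − 1|, which is < eps once |s − 1| < eps/7.
Take delta = min(1, eps/7). If 0 < |s − 1| < delta then both bounds hold and |s^3 − 1| ≤ 7|s − 1| < 7·(eps/7) = eps.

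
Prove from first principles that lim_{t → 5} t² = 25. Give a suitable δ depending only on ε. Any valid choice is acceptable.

Suppose ε > 0. We seek δ > 0 with 0 < |t − 5| < δ ⇒ |t² − 25| < ε.
Factor: t² − 25 = (t − 5)(t + 5), so |t² − 25| = |t − 5|·|t + 5|.
Impose δ ≤ 2 so that |t| < 7; then |t + 5| ≤ 12.
Hence |t² − 25| ≤ 12|t − 5|, which is < ε once |t − 5| < ε/12.
Take δ = min(2, ε/12). If 0 < |t − 5| < δ then both bounds hold and |t² − 25| ≤ 12|t − 5| < 12·(ε/12) = ε.

δ = min(2, ε/12)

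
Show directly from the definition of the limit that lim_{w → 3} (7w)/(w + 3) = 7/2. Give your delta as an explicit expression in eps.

delta = min(3, (6/7)eps)

Fix eps > 0. We want delta > 0 with 0 < |w − 3| < delta ⇒ |(7w)/(w + 3) − (7/2)| < eps.
Combining over a common denominator, (7w)/(w + 3) − (7/2) = [(7w)·6 − 21·(w + 3)] / [6·(w + 3)] = 21(w − 3) / (6(w + 3)).
So |(7w)/(w + 3) − (7/2)| = 21|w − 3| / (6·|w + 3|).
Require delta ≤ 3, so |w + 3| ≥ |6| − |w − 3| > 6 − 3 = 3.
Hence |(7w)/(w + 3) − (7/2)| < 21|w − 3|/(6·3) = (7/6)|w − 3|, which is < eps once |w − 3| < (6/7)eps.
Take delta = min(3, (6/7)eps). Then 0 < |w − 3| < delta forces both bounds, so |(7w)/(w + 3) − (7/2)| < eps.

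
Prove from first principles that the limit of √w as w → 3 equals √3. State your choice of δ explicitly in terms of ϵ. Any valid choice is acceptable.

Let ϵ > 0 be given. We want δ > 0 such that 0 < |w − 3| < δ implies |√w − √3| < ϵ.
Multiplying by the conjugate, |√w − √3| = |w − 3|/(√w + √3).
Restrict δ ≤ 3 so that |w − 3| < 3 forces w > 0, and then √w + √3 > √3.
Hence |√w − √3| < |w − 3|/√3, which is < ϵ once |w − 3| < √3·ϵ.
Take δ = min(3, √3·ϵ). If 0 < |w − 3| < δ then w > 0 and |√w − √3| < |w − 3|/√3 < ϵ.

δ = min(3, √3·ϵ)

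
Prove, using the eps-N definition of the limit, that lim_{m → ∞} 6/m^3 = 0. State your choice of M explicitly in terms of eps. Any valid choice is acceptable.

Fix eps > 0. For m ≥ 1, |6/m^3 − 0| = 6/m^3.
6/m^3 < eps ⇔ m^3 > 6/eps ⇔ m > (6/eps)^{1/3}.
Take M = (6/eps)^{1/3}. Then m > M implies 6/m^3 < eps.

M = (6/eps)^{1/3}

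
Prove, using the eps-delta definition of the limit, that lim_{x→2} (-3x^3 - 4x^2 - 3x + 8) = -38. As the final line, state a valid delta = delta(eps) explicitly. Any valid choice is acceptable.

delta = min(2, eps/111)

Let eps > 0 be given. We want delta > 0 such that 0 < |x − 2| < delta implies |(-3x^3 - 4x^2 - 3x + 8) + 38| < eps.
(-3x^3 - 4x^2 - 3x + 8) + 38 = -3x^3 - 4x^2 - 3x + 46 = (x − 2)(-3x^2 - 10x - 23).
So |(-3x^3 - 4x^2 - 3x + 8) + 38| = |x − 2|·|-3x^2 - 10x - 23|.
Require delta ≤ 2. Then |x − 2| < 2 gives |x| < 4, and by the triangle inequality |-3x^2 - 10x - 23| ≤ 3·4^2 + 10·4 + 23 = 111.
Hence |(-3x^3 - 4x^2 - 3x + 8) + 38| ≤ 111|x − 2| < eps provided |x − 2| < eps/111.
Choosing delta = min(2, eps/111) ensures both conditions, hence |(-3x^3 - 4x^2 - 3x + 8) + 38| < eps.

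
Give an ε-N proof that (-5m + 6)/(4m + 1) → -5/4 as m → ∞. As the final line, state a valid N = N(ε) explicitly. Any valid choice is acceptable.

Fix ε > 0. For m ≥ 1, |(-5m + 6)/(4m + 1) + 5/4| = |29|/(4(4m + 1)) = 29/(4(4m + 1)).
Since 4m + 1 ≥ 4m for m ≥ 1, this is ≤ 29/(4·4m) = (29/16)/m.
So |(-5m + 6)/(4m + 1) + 5/4| < ε whenever m > (29/16)/ε.
Take N = (29/16)/ε. If m > N then |(-5m + 6)/(4m + 1) + 5/4| ≤ (29/16)/m < ε.

N = (29/16)/ε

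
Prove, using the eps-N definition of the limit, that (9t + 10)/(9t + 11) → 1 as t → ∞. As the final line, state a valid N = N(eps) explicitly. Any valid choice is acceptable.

N = (1/9)/eps

Let eps > 0 be given. We seek N > 0 such that t > N implies |(9t + 10)/(9t + 11) − 1| < eps.
(9t + 10)/(9t + 11) − 1 = (9(9t + 10) − 9(9t + 11)) / (9(9t + 11)) = -9/(9(9t + 11)).
For t > 0 we have 9t + 11 > 9t, so |(9t + 10)/(9t + 11) − 1| = 9/(9(9t + 11)) < 9/(9·9t) = (1/9)/t.
Thus |(9t + 10)/(9t + 11) − 1| < eps whenever t > (1/9)/eps.
Take N = (1/9)/eps. If t > N then |(9t + 10)/(9t + 11) − 1| < (1/9)/t < eps.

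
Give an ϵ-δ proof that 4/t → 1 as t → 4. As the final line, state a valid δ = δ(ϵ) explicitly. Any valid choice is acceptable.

δ = min(2, 2ϵ)

Suppose ϵ > 0. We seek δ > 0 such that 0 < |t − 4| < δ implies |4/t − 1| < ϵ.
|4/t − 1| = 4·|4 − t|/(4·|t|) = 4|t − 4|/(4|t|).
Require δ ≤ 2 so that |t| > 4 − 2 = 2, hence 4|t| > 8.
Then |4/t − 1| < 4|t − 4|/8, which is < ϵ when |t − 4| < 2ϵ.
Take δ = min(2, 2ϵ). Then 0 < |t − 4| < δ gives both |t − 4| < 2 and |t − 4| < 2ϵ, so |4/t − 1| < ϵ.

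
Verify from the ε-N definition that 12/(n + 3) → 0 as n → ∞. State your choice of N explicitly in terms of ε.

Suppose ε > 0. For n ≥ 1, |12/(n + 3) − 0| = 12/(n + 3) ≤ 12/n.
We need 12/n < ε, i.e. n > 12/ε.
Take N = 12/ε. If n > N then |12/(n + 3)| ≤ 12/n < ε.

N = 12/ε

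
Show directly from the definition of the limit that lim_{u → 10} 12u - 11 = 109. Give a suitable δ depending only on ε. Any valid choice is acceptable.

δ = ε/12

Let ε > 0. We need δ > 0 so that 0 < |u − 10| < δ implies |(12u - 11) − 109| < ε.
|(12u - 11) − 109| = |12u - 120| = 12|u − 10|.
Thus it suffices that |u − 10| < ε/12.
Take δ = ε/12. If 0 < |u − 10| < δ then |(12u - 11) − 109| = 12|u − 10| < 12·(ε/12) = ε.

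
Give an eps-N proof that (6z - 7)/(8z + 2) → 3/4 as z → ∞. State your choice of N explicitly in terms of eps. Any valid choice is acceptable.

Let eps > 0. We seek N > 0 such that z > N implies |(6z - 7)/(8z + 2) − (3/4)| < eps.
(6z - 7)/(8z + 2) − (3/4) = (8(6z - 7) − 6(8z + 2)) / (8(8z + 2)) = -68/(8(8z + 2)).
For z > 0 we have 8z + 2 > 8z, so |(6z - 7)/(8z + 2) − (3/4)| = 68/(8(8z + 2)) < 68/(8·8z) = (17/16)/z.
Thus |(6z - 7)/(8z + 2) − (3/4)| < eps whenever z > (17/16)/eps.
Take N = (17/16)/eps. If z > N then |(6z - 7)/(8z + 2) − (3/4)| < (17/16)/z < eps.

N = (17/16)/eps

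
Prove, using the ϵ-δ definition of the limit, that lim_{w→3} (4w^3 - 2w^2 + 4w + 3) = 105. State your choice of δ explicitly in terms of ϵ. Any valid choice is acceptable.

δ = min(1, ϵ/138)

Let ϵ > 0 be given. We want δ > 0 such that 0 < |w − 3| < δ implies |(4w^3 - 2w^2 + 4w + 3) − 105| < ϵ.
(4w^3 - 2w^2 + 4w + 3) − 105 = 4w^3 - 2w^2 + 4w - 102 = (w − 3)(4w^2 + 10w + 34).
So |(4w^3 - 2w^2 + 4w + 3) − 105| = |w − 3|·|4w^2 + 10w + 34|.
Require δ ≤ 1. Then |w − 3| < 1 gives |w| < 4, and by the triangle inequality |4w^2 + 10w + 34| ≤ 4·4^2 + 10·4 + 34 = 138.
Hence |(4w^3 - 2w^2 + 4w + 3) − 105| ≤ 138|w − 3| < ϵ provided |w − 3| < ϵ/138.
Choosing δ = min(1, ϵ/138) ensures both conditions, hence |(4w^3 - 2w^2 + 4w + 3) − 105| < ϵ.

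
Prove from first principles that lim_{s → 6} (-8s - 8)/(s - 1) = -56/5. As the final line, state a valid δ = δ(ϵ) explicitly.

Suppose ϵ > 0. We want δ > 0 with 0 < |s − 6| < δ ⇒ |(-8s - 8)/(s - 1) + 56/5| < ϵ.
Combining over a common denominator, (-8s - 8)/(s - 1) + 56/5 = [(-8s - 8)·5 − (-56)·(s - 1)] / [5·(s - 1)] = 16(s − 6) / (5(s - 1)).
So |(-8s - 8)/(s - 1) + 56/5| = 16|s − 6| / (5·|s − 1|).
Restrict δ ≤ 5/2. Then |s − 6| < 5/2 gives |s − 1| = |(s − 6) + 5| ≥ 5 − 5/2 = 5/2.
Hence |(-8s - 8)/(s - 1) + 56/5| < 16|s − 6|/(5·(5/2)) = (32/25)|s − 6|, which is < ϵ once |s − 6| < (25/32)ϵ.
Take δ = min(5/2, (25/32)ϵ). Then 0 < |s − 6| < δ forces both bounds, so |(-8s - 8)/(s - 1) + 56/5| < ϵ.

δ = min(5/2, (25/32)ϵ)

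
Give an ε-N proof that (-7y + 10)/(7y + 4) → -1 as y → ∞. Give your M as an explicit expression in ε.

Fix ε > 0. We seek M > 0 such that y > M implies |(-7y + 10)/(7y + 4) + 1| < ε.
(-7y + 10)/(7y + 4) + 1 = (7(-7y + 10) − (-7)(7y + 4)) / (7(7y + 4)) = 98/(7(7y + 4)).
For y > 0 we have 7y + 4 > 7y, so |(-7y + 10)/(7y + 4) + 1| = 98/(7(7y + 4)) < 98/(7·7y) = 2/y.
Thus |(-7y + 10)/(7y + 4) + 1| < ε whenever y > 2/ε.
Take M = 2/ε. If y > M then |(-7y + 10)/(7y + 4) + 1| < 2/y < ε.

M = 2/ε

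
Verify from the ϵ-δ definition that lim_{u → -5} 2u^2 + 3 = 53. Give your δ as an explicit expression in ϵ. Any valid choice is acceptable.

Let ϵ > 0. We want δ > 0 such that 0 < |u + 5| < δ implies |(2u^2 + 3) − 53| < ϵ.
(2u^2 + 3) − 53 = 2u^2 - 50 = (u + 5)(2u - 10).
So |(2u^2 + 3) − 53| = |u + 5|·|2u - 10|.
Assume first that |u + 5| < 1, so |u| < 6. Then |2u - 10| ≤ 2·6 + 10 = 22.
Hence |(2u^2 + 3) − 53| ≤ 22|u + 5| < ϵ provided |u + 5| < ϵ/22.
Take δ = min(1, ϵ/22). Then 0 < |u + 5| < δ gives both |u + 5| < 1 and |u + 5| < ϵ/22, so |(2u^2 + 3) − 53| < ϵ.

δ = min(1, ϵ/22)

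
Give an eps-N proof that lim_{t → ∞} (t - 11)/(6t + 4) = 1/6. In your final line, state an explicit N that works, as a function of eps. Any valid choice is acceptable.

Let eps > 0 be given. We seek N > 0 such that t > N implies |(t - 11)/(6t + 4) − (1/6)| < eps.
(t - 11)/(6t + 4) − (1/6) = (6(t - 11) − (6t + 4)) / (6(6t + 4)) = -70/(6(6t + 4)).
For t > 0 we have 6t + 4 > 6t, so |(t - 11)/(6t + 4) − (1/6)| = 70/(6(6t + 4)) < 70/(6·6t) = (35/18)/t.
Thus |(t - 11)/(6t + 4) − (1/6)| < eps whenever t > (35/18)/eps.
Take N = (35/18)/eps. If t > N then |(t - 11)/(6t + 4) − (1/6)| < (35/18)/t < eps.

N = (35/18)/eps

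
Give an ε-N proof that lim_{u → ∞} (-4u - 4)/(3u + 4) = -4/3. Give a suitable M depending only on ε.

M = (4/9)/ε

Fix ε > 0. We seek M > 0 such that u > M implies |(-4u - 4)/(3u + 4) + 4/3| < ε.
(-4u - 4)/(3u + 4) + 4/3 = (3(-4u - 4) − (-4)(3u + 4)) / (3(3u + 4)) = 4/(3(3u + 4)).
For u > 0 we have 3u + 4 > 3u, so |(-4u - 4)/(3u + 4) + 4/3| = 4/(3(3u + 4)) < 4/(3·3u) = (4/9)/u.
Thus |(-4u - 4)/(3u + 4) + 4/3| < ε whenever u > (4/9)/ε.
Take M = (4/9)/ε. If u > M then |(-4u - 4)/(3u + 4) + 4/3| < (4/9)/u < ε.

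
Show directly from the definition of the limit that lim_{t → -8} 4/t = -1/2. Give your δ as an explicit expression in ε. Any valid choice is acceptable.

δ = min(4, 8ε)

Suppose ε > 0. We seek δ > 0 such that 0 < |t + 8| < δ implies |4/t + 1/2| < ε.
|4/t + 1/2| = 4·|-8 − t|/(8·|t|) = 4|t + 8|/(8|t|).
Restrict δ ≤ 4. Then |t + 8| < 4 gives |t| > 4, so 8|t| > 32.
Then |4/t + 1/2| < 4|t + 8|/32, which is < ε when |t + 8| < 8ε.
Take δ = min(4, 8ε). Then 0 < |t + 8| < δ gives both |t + 8| < 4 and |t + 8| < 8ε, so |4/t + 1/2| < ε.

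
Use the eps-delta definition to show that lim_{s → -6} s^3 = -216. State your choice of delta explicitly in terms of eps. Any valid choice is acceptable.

delta = min(2, eps/148)

Let eps > 0. We seek delta > 0 with 0 < |s + 6| < delta ⇒ |s^3 + 216| < eps.
Factor: s^3 + 216 = (s + 6)(s^2 - 6s + 36), so |s^3 + 216| = |s + 6|·|s^2 - 6s + 36|.
Impose delta ≤ 2 so that |s| < 8; then |s^2 - 6s + 36| ≤ 148.
Hence |s^3 + 216| ≤ 148|s + 6|, which is < eps once |s + 6| < eps/148.
Take delta = min(2, eps/148). If 0 < |s + 6| < delta then both bounds hold and |s^3 + 216| ≤ 148|s + 6| < 148·(eps/148) = eps.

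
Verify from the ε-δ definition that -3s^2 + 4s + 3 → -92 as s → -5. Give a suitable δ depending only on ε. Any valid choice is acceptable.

δ = min(1, ε/37)

Suppose ε > 0. We want δ > 0 such that 0 < |s + 5| < δ implies |(-3s^2 + 4s + 3) + 92| < ε.
(-3s^2 + 4s + 3) + 92 = -3s^2 + 4s + 95 = (s + 5)(-3s + 19).
So |(-3s^2 + 4s + 3) + 92| = |s + 5|·|-3s + 19|.
Assume first that |s + 5| < 1, so |s| < 6. Then |-3s + 19| ≤ 3·6 + 19 = 37.
Hence |(-3s^2 + 4s + 3) + 92| ≤ 37|s + 5| < ε provided |s + 5| < ε/37.
Choosing δ = min(1, ε/37) ensures both conditions, hence |(-3s^2 + 4s + 3) + 92| < ε.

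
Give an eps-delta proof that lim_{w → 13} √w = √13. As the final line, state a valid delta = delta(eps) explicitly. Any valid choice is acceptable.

Suppose eps > 0. We want delta > 0 such that 0 < |w − 13| < delta implies |√w − √13| < eps.
Rationalise: √w − √13 = (w − 13)/(√w + √13), so |√w − √13| = |w − 13|/(√w + √13).
Restrict delta ≤ 13 so that |w − 13| < 13 forces w > 0, and then √w + √13 > √13.
Hence |√w − √13| < |w − 13|/√13, which is < eps once |w − 13| < √13·eps.
Take delta = min(13, √13·eps). If 0 < |w − 13| < delta then w > 0 and |√w − √13| < |w − 13|/√13 < eps.

delta = min(13, √13·eps)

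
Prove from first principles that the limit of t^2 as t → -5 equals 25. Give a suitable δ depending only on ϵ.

δ = min(1, ϵ/11)

Let ϵ > 0. We seek δ > 0 with 0 < |t + 5| < δ ⇒ |t^2 − 25| < ϵ.
Factor: t^2 − 25 = (t + 5)(t - 5), so |t^2 − 25| = |t + 5|·|t - 5|.
Restrict δ ≤ 1. Then |t + 5| < 1 gives |t| < 6, so by the triangle inequality |t - 5| ≤ 6 + 5 = 11.
Hence |t^2 − 25| ≤ 11|t + 5|, which is < ϵ once |t + 5| < ϵ/11.
Take δ = min(1, ϵ/11). If 0 < |t + 5| < δ then both bounds hold and |t^2 − 25| ≤ 11|t + 5| < 11·(ϵ/11) = ϵ.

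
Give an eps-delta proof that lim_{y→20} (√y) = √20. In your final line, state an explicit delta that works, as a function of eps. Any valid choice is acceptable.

Fix eps > 0. We want delta > 0 such that 0 < |y − 20| < delta implies |√y − √20| < eps.
Multiplying by the conjugate, |√y − √20| = |y − 20|/(√y + √20).
Restrict delta ≤ 20 so that |y − 20| < 20 forces y > 0, and then √y + √20 > √20.
Hence |√y − √20| < |y − 20|/√20, which is < eps once |y − 20| < √20·eps.
Take delta = min(20, √20·eps). If 0 < |y − 20| < delta then y > 0 and |√y − √20| < |y − 20|/√20 < eps.

delta = min(20, √20·eps)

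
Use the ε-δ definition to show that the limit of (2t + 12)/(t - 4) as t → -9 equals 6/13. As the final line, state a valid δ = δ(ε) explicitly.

Fix ε > 0. We want δ > 0 with 0 < |t + 9| < δ ⇒ |(2t + 12)/(t - 4) − (6/13)| < ε.
Combining over a common denominator, (2t + 12)/(t - 4) − (6/13) = [(2t + 12)·(-13) − (-6)·(t - 4)] / [(-13)·(t - 4)] = -20(t + 9) / ((-13)(t - 4)).
So |(2t + 12)/(t - 4) − (6/13)| = 20|t + 9| / (13·|t − 4|).
Restrict δ ≤ 13/2. Then |t + 9| < 13/2 gives |t − 4| = |(t + 9) + (-13)| ≥ 13 − 13/2 = 13/2.
Hence |(2t + 12)/(t - 4) − (6/13)| < 20|t + 9|/(13·(13/2)) = (40/169)|t + 9|, which is < ε once |t + 9| < (169/40)ε.
Take δ = min(13/2, (169/40)ε). Then 0 < |t + 9| < δ forces both bounds, so |(2t + 12)/(t - 4) − (6/13)| < ε.

δ = min(13/2, (169/40)ε)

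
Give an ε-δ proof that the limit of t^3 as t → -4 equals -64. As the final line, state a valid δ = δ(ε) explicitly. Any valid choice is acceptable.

δ = min(1, ε/61)

Let ε > 0. We seek δ > 0 with 0 < |t + 4| < δ ⇒ |t^3 + 64| < ε.
Factor: t^3 + 64 = (t + 4)(t^2 - 4t + 16), so |t^3 + 64| = |t + 4|·|t^2 - 4t + 16|.
Impose δ ≤ 1 so that |t| < 5; then |t^2 - 4t + 16| ≤ 61.
Hence |t^3 + 64| ≤ 61|t + 4|, which is < ε once |t + 4| < ε/61.
Take δ = min(1, ε/61). If 0 < |t + 4| < δ then both bounds hold and |t^3 + 64| ≤ 61|t + 4| < 61·(ε/61) = ε.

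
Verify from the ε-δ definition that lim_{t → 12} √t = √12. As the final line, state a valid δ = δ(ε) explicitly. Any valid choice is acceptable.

Fix ε > 0. We want δ > 0 such that 0 < |t − 12| < δ implies |√t − √12| < ε.
Rationalise: √t − √12 = (t − 12)/(√t + √12), so |√t − √12| = |t − 12|/(√t + √12).
Restrict δ ≤ 12 so that |t − 12| < 12 forces t > 0, and then √t + √12 > √12.
Hence |√t − √12| < |t − 12|/√12, which is < ε once |t − 12| < √12·ε.
Take δ = min(12, √12·ε). If 0 < |t − 12| < δ then t > 0 and |√t − √12| < |t − 12|/√12 < ε.

δ = min(12, √12·ε)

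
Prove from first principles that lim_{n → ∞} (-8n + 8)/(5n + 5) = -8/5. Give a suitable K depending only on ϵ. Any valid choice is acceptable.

Suppose ϵ > 0. For n ≥ 1, |(-8n + 8)/(5n + 5) + 8/5| = |80|/(5(5n + 5)) = 80/(5(5n + 5)).
Since 5n + 5 ≥ 5n for n ≥ 1, this is ≤ 80/(5·5n) = (16/5)/n.
So |(-8n + 8)/(5n + 5) + 8/5| < ϵ whenever n > (16/5)/ϵ.
Take K = (16/5)/ϵ. If n > K then |(-8n + 8)/(5n + 5) + 8/5| ≤ (16/5)/n < ϵ.

K = (16/5)/ϵ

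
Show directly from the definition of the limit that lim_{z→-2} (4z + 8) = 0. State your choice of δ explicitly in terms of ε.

δ = ε/4

Let ε > 0 be given. We need δ > 0 so that 0 < |z + 2| < δ implies |(4z + 8)| < ε.
|(4z + 8)| = |4z + 8| = 4|z + 2|.
Thus it suffices that |z + 2| < ε/4.
Take δ = ε/4. If 0 < |z + 2| < δ then |(4z + 8)| = 4|z + 2| < 4·(ε/4) = ε.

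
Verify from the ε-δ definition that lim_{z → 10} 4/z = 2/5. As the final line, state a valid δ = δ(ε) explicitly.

Suppose ε > 0. We seek δ > 0 such that 0 < |z − 10| < δ implies |4/z − (2/5)| < ε.
|4/z − (2/5)| = 4·|10 − z|/(10·|z|) = 4|z − 10|/(10|z|).
Restrict δ ≤ 5. Then |z − 10| < 5 gives |z| > 5, so 10|z| > 50.
Then |4/z − (2/5)| < 4|z − 10|/50, which is < ε when |z − 10| < (25/2)ε.
Take δ = min(5, (25/2)ε). Then 0 < |z − 10| < δ gives both |z − 10| < 5 and |z − 10| < (25/2)ε, so |4/z − (2/5)| < ε.

δ = min(5, (25/2)ε)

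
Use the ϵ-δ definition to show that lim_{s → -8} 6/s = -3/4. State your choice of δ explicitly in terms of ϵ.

δ = min(4, (16/3)ϵ)

Suppose ϵ > 0. We seek δ > 0 such that 0 < |s + 8| < δ implies |6/s + 3/4| < ϵ.
|6/s + 3/4| = 6·|-8 − s|/(8·|s|) = 6|s + 8|/(8|s|).
Require δ ≤ 4 so that |s| > 8 − 4 = 4, hence 8|s| > 32.
Then |6/s + 3/4| < 6|s + 8|/32, which is < ϵ when |s + 8| < (16/3)ϵ.
Take δ = min(4, (16/3)ϵ). Then 0 < |s + 8| < δ gives both |s + 8| < 4 and |s + 8| < (16/3)ϵ, so |6/s + 3/4| < ϵ.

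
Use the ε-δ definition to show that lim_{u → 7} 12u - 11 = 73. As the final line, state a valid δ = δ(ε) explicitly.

δ = ε/12

Let ε > 0 be given. We need δ > 0 so that 0 < |u − 7| < δ implies |(12u - 11) − 73| < ε.
Since (12u - 11) − 73 = 12(u − 7), we have |(12u - 11) − 73| = 12|u − 7|.
So 12|u − 7| < ε exactly when |u − 7| < ε/12.
Choosing δ = ε/12 gives |(12u - 11) − 73| = 12|u − 7| < ε whenever |u − 7| < δ.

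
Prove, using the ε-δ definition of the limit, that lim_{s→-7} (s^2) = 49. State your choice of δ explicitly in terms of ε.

Suppose ε > 0. We seek δ > 0 with 0 < |s + 7| < δ ⇒ |s^2 − 49| < ε.
Factor: s^2 − 49 = (s + 7)(s - 7), so |s^2 − 49| = |s + 7|·|s - 7|.
Impose δ ≤ 1 so that |s| < 8; then |s - 7| ≤ 15.
Hence |s^2 − 49| ≤ 15|s + 7|, which is < ε once |s + 7| < ε/15.
Take δ = min(1, ε/15). If 0 < |s + 7| < δ then both bounds hold and |s^2 − 49| ≤ 15|s + 7| < 15·(ε/15) = ε.

δ = min(1, ε/15)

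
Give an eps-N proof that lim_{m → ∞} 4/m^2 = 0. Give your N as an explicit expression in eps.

N = (4/eps)^{1/2}

Suppose eps > 0. For m ≥ 1, |4/m^2 − 0| = 4/m^2.
4/m^2 < eps ⇔ m^2 > 4/eps ⇔ m > (4/eps)^{1/2}.
Take N = (4/eps)^{1/2}. Then m > N implies 4/m^2 < eps.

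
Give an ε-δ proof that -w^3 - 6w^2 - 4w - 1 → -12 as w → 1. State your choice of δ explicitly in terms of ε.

δ = min(2, ε/41)

Fix ε > 0. We want δ > 0 such that 0 < |w − 1| < δ implies |(-w^3 - 6w^2 - 4w - 1) + 12| < ε.
(-w^3 - 6w^2 - 4w - 1) + 12 = -w^3 - 6w^2 - 4w + 11 = (w − 1)(-w^2 - 7w - 11).
So |(-w^3 - 6w^2 - 4w - 1) + 12| = |w − 1|·|-w^2 - 7w - 11|.
Require δ ≤ 2. Then |w − 1| < 2 gives |w| < 3, and by the triangle inequality |-w^2 - 7w - 11| ≤ 3^2 + 7·3 + 11 = 41.
Hence |(-w^3 - 6w^2 - 4w - 1) + 12| ≤ 41|w − 1| < ε provided |w − 1| < ε/41.
Choosing δ = min(2, ε/41) ensures both conditions, hence |(-w^3 - 6w^2 - 4w - 1) + 12| < ε.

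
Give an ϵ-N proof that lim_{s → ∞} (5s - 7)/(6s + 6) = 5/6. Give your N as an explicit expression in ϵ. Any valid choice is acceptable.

Let ϵ > 0. We seek N > 0 such that s > N implies |(5s - 7)/(6s + 6) − (5/6)| < ϵ.
(5s - 7)/(6s + 6) − (5/6) = (6(5s - 7) − 5(6s + 6)) / (6(6s + 6)) = -72/(6(6s + 6)).
For s > 0 we have 6s + 6 > 6s, so |(5s - 7)/(6s + 6) − (5/6)| = 72/(6(6s + 6)) < 72/(6·6s) = 2/s.
Thus |(5s - 7)/(6s + 6) − (5/6)| < ϵ whenever s > 2/ϵ.
Take N = 2/ϵ. If s > N then |(5s - 7)/(6s + 6) − (5/6)| < 2/s < ϵ.

N = 2/ϵ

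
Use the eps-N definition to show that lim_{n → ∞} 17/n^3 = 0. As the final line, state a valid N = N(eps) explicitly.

Suppose eps > 0. For n ≥ 1, |17/n^3 − 0| = 17/n^3.
17/n^3 < eps ⇔ n^3 > 17/eps ⇔ n > (17/eps)^{1/3}.
Take N = (17/eps)^{1/3}. Then n > N implies 17/n^3 < eps.

N = (17/eps)^{1/3}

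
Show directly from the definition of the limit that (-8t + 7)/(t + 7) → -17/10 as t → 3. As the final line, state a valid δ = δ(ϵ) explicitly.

δ = min(5, (50/63)ϵ)

Let ϵ > 0 be given. We want δ > 0 with 0 < |t − 3| < δ ⇒ |(-8t + 7)/(t + 7) + 17/10| < ϵ.
Combining over a common denominator, (-8t + 7)/(t + 7) + 17/10 = [(-8t + 7)·10 − (-17)·(t + 7)] / [10·(t + 7)] = -63(t − 3) / (10(t + 7)).
So |(-8t + 7)/(t + 7) + 17/10| = 63|t − 3| / (10·|t + 7|).
Restrict δ ≤ 5. Then |t − 3| < 5 gives |t + 7| = |(t − 3) + 10| ≥ 10 − 5 = 5.
Hence |(-8t + 7)/(t + 7) + 17/10| < 63|t − 3|/(10·5) = (63/50)|t − 3|, which is < ϵ once |t − 3| < (50/63)ϵ.
Take δ = min(5, (50/63)ϵ). Then 0 < |t − 3| < δ forces both bounds, so |(-8t + 7)/(t + 7) + 17/10| < ϵ.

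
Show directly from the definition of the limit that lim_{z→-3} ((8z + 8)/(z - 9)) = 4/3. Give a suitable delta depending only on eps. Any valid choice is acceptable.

delta = min(6, (9/10)eps)

Let eps > 0 be given. We want delta > 0 with 0 < |z + 3| < delta ⇒ |(8z + 8)/(z - 9) − (4/3)| < eps.
Combining over a common denominator, (8z + 8)/(z - 9) − (4/3) = [(8z + 8)·(-12) − (-16)·(z - 9)] / [(-12)·(z - 9)] = -80(z + 3) / ((-12)(z - 9)).
So |(8z + 8)/(z - 9) − (4/3)| = 80|z + 3| / (12·|z − 9|).
Require delta ≤ 6, so |z − 9| ≥ |-12| − |z + 3| > 12 − 6 = 6.
Hence |(8z + 8)/(z - 9) − (4/3)| < 80|z + 3|/(12·6) = (10/9)|z + 3|, which is < eps once |z + 3| < (9/10)eps.
Take delta = min(6, (9/10)eps). Then 0 < |z + 3| < delta forces both bounds, so |(8z + 8)/(z - 9) − (4/3)| < eps.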